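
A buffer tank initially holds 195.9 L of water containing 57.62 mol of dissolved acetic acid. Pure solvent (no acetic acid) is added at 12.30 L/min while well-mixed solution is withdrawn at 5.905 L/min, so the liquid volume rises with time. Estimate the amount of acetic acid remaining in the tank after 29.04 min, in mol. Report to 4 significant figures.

Let m(t) be the amount of acetic acid. Volume: V(t) = V₀ + (Q_in − Q_out) t = 195.9 + 6.39500 t; V(29.04) = 381.611 L.
No acetic acid enters, so dm/dt = −Q_out · (m/V).
Separate: dm/m = −Q_out dt/V(t) ⇒ ln(m/m₀) = −(Q_out/(Q_in−Q_out)) ln(V/V₀).
m = m₀ (V₀/V)^(Q_out/(Q_in−Q_out)) = 57.62 × (195.9/381.611)^(0.923378) = 31.1298 mol.

31.13 mol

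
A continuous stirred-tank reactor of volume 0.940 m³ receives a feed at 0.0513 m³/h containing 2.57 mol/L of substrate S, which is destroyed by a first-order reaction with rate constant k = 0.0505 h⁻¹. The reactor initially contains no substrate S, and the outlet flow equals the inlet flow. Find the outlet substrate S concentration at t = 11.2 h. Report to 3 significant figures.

0.923 mol/L

Species balance: V dC/dt = Q C_in − Q C − k V C.
dC/dt = (Q/V) C_in − (Q/V + k) C; effective rate a = Q/V + k = 0.054574 + 0.0505 = 0.10507 h⁻¹.
C_ss = Q C_in/(Q + kV) = 1.3348 mol/L; C(t) = C_ss + (C₀ − C_ss) e^(−a t).
C(11.2) = 1.3348 + (-1.3348)·e^(−0.10507·11.2) = 1.3348 + (-1.3348)·0.30825 = 0.92336 mol/L.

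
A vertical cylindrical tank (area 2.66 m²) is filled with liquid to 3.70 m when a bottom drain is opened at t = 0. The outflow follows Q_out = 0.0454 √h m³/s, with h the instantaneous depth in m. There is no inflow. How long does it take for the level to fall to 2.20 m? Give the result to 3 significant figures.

With no inflow, A dh/dt = −0.0454 √h.
∫ h^(−1/2) dh = −(0.0454/A) ∫ dt, giving 2√h = 2√h₀ − (0.0454/A) t.
t = 2A(√h₀ − √h)/0.0454 = 2·2.66·(√3.70 − √2.20)/0.0454
  = 5.3200 × (1.9235 − 1.4832) / 0.0454 = 51.594 s.

51.6 s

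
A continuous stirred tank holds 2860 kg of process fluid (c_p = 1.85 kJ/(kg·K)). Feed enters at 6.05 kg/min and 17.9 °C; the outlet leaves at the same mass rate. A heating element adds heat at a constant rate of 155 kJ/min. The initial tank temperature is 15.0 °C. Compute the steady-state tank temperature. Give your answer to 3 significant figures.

M c_p dT/dt = ṁ c_p (T_in − T) + Q̇.
At steady state dT/dt = 0 ⇒ T_ss = T_in + Q̇/(ṁ c_p) = 17.9 + 155/(6.05·1.85) = 31.749 °C.

31.7 °C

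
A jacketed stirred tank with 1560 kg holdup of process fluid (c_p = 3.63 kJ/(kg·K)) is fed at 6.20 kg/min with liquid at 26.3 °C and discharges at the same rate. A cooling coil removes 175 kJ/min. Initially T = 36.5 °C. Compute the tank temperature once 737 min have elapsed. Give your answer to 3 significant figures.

First-law balance (no shaft work): M c_p dT/dt = ṁ c_p (T_in − T) − 175.
Rearrange: dT/dt = (T_ss − T)/τ with τ = M/ṁ = 251.61 min and T_ss = T_in − Q̇/(ṁ c_p) = 18.524 °C.
Integrating: T(t) = T_ss + (T₀ − T_ss) e^(−t/τ).
T(737) = 18.524 + (17.976)·e^(−737/251.61) = 18.524 + (17.976)·0.053445 = 19.485 °C.

19.5 °C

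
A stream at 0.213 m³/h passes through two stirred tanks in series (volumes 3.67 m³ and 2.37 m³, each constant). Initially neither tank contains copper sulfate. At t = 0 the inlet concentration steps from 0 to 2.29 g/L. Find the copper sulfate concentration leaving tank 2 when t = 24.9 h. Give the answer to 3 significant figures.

1.21 g/L

Time constants: τᵢ = Vᵢ/Q for each well-mixed tank.
τ₁ = 3.67/0.213 = 17.230 h; τ₂ = 2.37/0.213 = 11.127 h.
Tank 1: C₁ = C_in(1 − e^(−t/τ₁)). Tank 2 (τ₁ ≠ τ₂): C₂ = C_in[1 − (τ₁ e^(−t/τ₁) − τ₂ e^(−t/τ₂))/(τ₁ − τ₂)].
At t = 24.9: e^(−t/τ₁) = 0.23571, e^(−t/τ₂) = 0.10669.
C₂ = 2.29·[1 − (17.230·0.23571 − 11.127·0.10669)/(6.1033)] = 2.29·0.52907 = 1.2116 g/L.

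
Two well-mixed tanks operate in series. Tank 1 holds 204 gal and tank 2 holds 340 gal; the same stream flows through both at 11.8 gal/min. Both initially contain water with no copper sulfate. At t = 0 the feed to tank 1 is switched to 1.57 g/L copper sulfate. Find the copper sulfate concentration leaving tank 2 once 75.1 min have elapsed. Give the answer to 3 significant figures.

Species balance on tank i: dCᵢ/dt = (Cᵢ₋₁ − Cᵢ)/τᵢ with τᵢ = Vᵢ/Q.
τ₁ = 204/11.8 = 17.288 min; τ₂ = 340/11.8 = 28.814 min.
Tank 1: C₁ = C_in(1 − e^(−t/τ₁)). Tank 2 (τ₁ ≠ τ₂): C₂ = C_in[1 − (τ₁ e^(−t/τ₁) − τ₂ e^(−t/τ₂))/(τ₁ − τ₂)].
At t = 75.1: e^(−t/τ₁) = 0.012984, e^(−t/τ₂) = 0.073799.
C₂ = 1.57·[1 − (17.288·0.012984 − 28.814·0.073799)/(-11.525)] = 1.57·0.83498 = 1.3109 g/L.

1.31 g/L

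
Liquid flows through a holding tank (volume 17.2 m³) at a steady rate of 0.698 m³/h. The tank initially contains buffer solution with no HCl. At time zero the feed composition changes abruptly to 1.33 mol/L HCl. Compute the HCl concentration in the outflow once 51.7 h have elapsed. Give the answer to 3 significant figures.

1.17 mol/L

Accumulation = in − out for the solute gives V dC/dt = Q(C_in − C).
So dC/dt = (C_in − C)/τ with τ = V/Q = 17.2/0.698 = 24.642 h.
C approaches C_in exponentially: C(t) = C_in + (C₀ − C_in) e^(−t/τ).
C(51.7) = 1.33 + (0 − 1.33)·e^(−51.7/24.642) = 1.33 + (-1.3300)·0.12269 = 1.1668 mol/L.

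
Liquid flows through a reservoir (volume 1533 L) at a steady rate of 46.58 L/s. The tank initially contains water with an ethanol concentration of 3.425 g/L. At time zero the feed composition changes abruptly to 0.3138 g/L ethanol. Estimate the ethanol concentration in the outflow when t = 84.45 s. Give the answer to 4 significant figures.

0.5529 g/L

Species balance on the tank: V dC/dt = Q(C_in − C).
Time constant τ = V/Q = 1533/46.58 = 32.9111 s.
This is linear first-order; C(t) = C_in + (C₀ − C_in) e^(−t/τ).
C(84.45) = 0.3138 + (3.425 − 0.3138)·e^(−84.45/32.9111) = 0.3138 + (3.11120)·0.0768422 = 0.552871 g/L.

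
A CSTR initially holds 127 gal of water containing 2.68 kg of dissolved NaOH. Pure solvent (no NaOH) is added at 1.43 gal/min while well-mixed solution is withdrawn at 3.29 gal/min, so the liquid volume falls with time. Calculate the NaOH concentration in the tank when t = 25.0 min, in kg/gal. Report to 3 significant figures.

Let m(t) be the amount of NaOH. Volume: V(t) = V₀ + (Q_in − Q_out) t = 127 − 1.8600 t; V(25.0) = 80.500 gal.
No NaOH enters, so dm/dt = −Q_out · (m/V).
dm/m = −Q_out dt/(V₀ − 1.8600 t); integrating gives ln(m/m₀) = −(Q_out/(Q_in−Q_out)) ln(V/V₀).
m = m₀ (V₀/V)^(Q_out/(Q_in−Q_out)) = 2.68 × (127/80.500)^(-1.7688) = 1.1965 kg.
C = m/V = 1.1965/80.500 = 0.014863 kg/gal.

0.0149 kg/gal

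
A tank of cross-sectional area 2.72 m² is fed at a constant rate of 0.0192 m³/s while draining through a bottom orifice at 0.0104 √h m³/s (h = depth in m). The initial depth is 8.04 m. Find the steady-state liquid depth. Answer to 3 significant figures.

Level balance: A dh/dt = 0.0192 − 0.0104 √h. Setting dh/dt = 0:
Q_in = 0.0104 √h_ss ⇒ √h_ss = 0.0192/0.0104 = 1.8462.
h_ss = 1.8462² = 3.4083 m. (Since h₀ = 8.04 m > h_ss, the level will fall toward this value.)

3.41 m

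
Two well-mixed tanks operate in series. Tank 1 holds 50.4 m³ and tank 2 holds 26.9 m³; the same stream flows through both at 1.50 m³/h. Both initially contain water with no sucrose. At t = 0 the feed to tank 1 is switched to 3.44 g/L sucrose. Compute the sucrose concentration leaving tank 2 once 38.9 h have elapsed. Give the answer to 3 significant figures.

Time constants: τᵢ = Vᵢ/Q for each well-mixed tank.
τ₁ = 50.4/1.50 = 33.600 h; τ₂ = 26.9/1.50 = 17.933 h.
Solving the cascade with C₁(0)=C₂(0)=0 gives C₂(t) = C_in[1 − (τ₁ e^(−t/τ₁) − τ₂ e^(−t/τ₂))/(τ₁ − τ₂)].
At t = 38.9: e^(−t/τ₁) = 0.31420, e^(−t/τ₂) = 0.11428.
C₂ = 3.44·[1 − (33.600·0.31420 − 17.933·0.11428)/(15.667)] = 3.44·0.45696 = 1.5719 g/L.

1.57 g/L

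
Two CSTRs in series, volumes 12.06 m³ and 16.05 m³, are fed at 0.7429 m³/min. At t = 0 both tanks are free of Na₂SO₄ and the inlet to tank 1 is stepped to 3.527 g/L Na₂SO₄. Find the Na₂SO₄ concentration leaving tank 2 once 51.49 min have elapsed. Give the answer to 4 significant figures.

2.665 g/L

Time constants: τᵢ = Vᵢ/Q for each well-mixed tank.
τ₁ = 12.06/0.7429 = 16.2337 min; τ₂ = 16.05/0.7429 = 21.6045 min.
Solving the cascade with C₁(0)=C₂(0)=0 gives C₂(t) = C_in[1 − (τ₁ e^(−t/τ₁) − τ₂ e^(−t/τ₂))/(τ₁ − τ₂)].
At t = 51.49: e^(−t/τ₁) = 0.0419280, e^(−t/τ₂) = 0.0922459.
C₂ = 3.527·[1 − (16.2337·0.0419280 − 21.6045·0.0922459)/(-5.37084)] = 3.527·0.755665 = 2.66523 g/L.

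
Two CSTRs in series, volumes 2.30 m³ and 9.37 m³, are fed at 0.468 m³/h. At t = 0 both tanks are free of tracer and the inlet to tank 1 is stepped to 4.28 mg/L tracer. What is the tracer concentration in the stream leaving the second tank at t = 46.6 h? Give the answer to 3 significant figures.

3.73 mg/L

Species balance on tank i: dCᵢ/dt = (Cᵢ₋₁ − Cᵢ)/τᵢ with τᵢ = Vᵢ/Q.
τ₁ = 2.30/0.468 = 4.9145 h; τ₂ = 9.37/0.468 = 20.021 h.
Tank 1: C₁ = C_in(1 − e^(−t/τ₁)). Tank 2 (τ₁ ≠ τ₂): C₂ = C_in[1 − (τ₁ e^(−t/τ₁) − τ₂ e^(−t/τ₂))/(τ₁ − τ₂)].
At t = 46.6: e^(−t/τ₁) = 7.6205e-05, e^(−t/τ₂) = 0.097538.
C₂ = 4.28·[1 − (4.9145·7.6205e-05 − 20.021·0.097538)/(-15.107)] = 4.28·0.87076 = 3.7268 mg/L.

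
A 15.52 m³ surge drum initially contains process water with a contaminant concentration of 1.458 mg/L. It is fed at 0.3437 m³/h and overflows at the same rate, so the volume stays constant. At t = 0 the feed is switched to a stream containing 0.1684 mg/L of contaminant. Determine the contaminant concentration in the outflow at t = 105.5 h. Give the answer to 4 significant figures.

Accumulation = in − out for the solute gives V dC/dt = Q(C_in − C).
So dC/dt = (C_in − C)/τ with τ = V/Q = 15.52/0.3437 = 45.1557 h.
Integrating: C(t) = C_in + (C₀ − C_in) e^(−t/τ).
C(105.5) = 0.1684 + (1.458 − 0.1684)·e^(−105.5/45.1557) = 0.1684 + (1.28960)·0.0966786 = 0.293077 mg/L.

0.2931 mg/L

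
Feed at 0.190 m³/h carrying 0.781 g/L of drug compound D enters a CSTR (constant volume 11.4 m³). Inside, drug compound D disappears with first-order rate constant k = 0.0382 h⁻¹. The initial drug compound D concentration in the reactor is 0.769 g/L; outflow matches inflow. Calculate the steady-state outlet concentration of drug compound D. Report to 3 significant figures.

0.237 g/L

Species balance: V dC/dt = Q C_in − Q C − k V C.
Steady state (dC/dt = 0): C_ss = Q C_in/(Q + kV) = C_in/(1 + kV/Q).
C_ss = 0.190·0.781/(0.190 + 0.0382·11.4) = 0.14839/0.62548 = 0.23724 g/L.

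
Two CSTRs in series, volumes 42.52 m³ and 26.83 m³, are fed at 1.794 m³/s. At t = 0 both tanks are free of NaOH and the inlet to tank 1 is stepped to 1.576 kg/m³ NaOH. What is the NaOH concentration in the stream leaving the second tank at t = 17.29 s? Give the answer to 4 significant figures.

0.3649 kg/m³

Each tank obeys Vᵢ dCᵢ/dt = Q(Cᵢ₋₁ − Cᵢ), so τᵢ = Vᵢ/Q.
τ₁ = 42.52/1.794 = 23.7012 s; τ₂ = 26.83/1.794 = 14.9554 s.
Solving the cascade with C₁(0)=C₂(0)=0 gives C₂(t) = C_in[1 − (τ₁ e^(−t/τ₁) − τ₂ e^(−t/τ₂))/(τ₁ − τ₂)].
At t = 17.29: e^(−t/τ₁) = 0.482151, e^(−t/τ₂) = 0.314710.
C₂ = 1.576·[1 − (23.7012·0.482151 − 14.9554·0.314710)/(8.74582)] = 1.576·0.231524 = 0.364882 kg/m³.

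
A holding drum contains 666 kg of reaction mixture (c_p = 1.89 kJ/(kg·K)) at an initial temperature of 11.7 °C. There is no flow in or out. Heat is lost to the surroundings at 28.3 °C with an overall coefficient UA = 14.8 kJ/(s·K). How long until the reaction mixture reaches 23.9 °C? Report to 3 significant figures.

113 s

Lumped-capacitance energy balance: M c_p dT/dt = UA(T_amb − T).
τ = M c_p/UA = 85.050 s; T_ss = T_amb = 28.300 °C.
T(t) = T_ss + (T₀ − T_ss)e^(−t/τ); set T = 23.9:
t = −τ ln[(T − T_ss)/(T₀ − T_ss)] = −85.050 · ln(0.26506) = 112.93 s.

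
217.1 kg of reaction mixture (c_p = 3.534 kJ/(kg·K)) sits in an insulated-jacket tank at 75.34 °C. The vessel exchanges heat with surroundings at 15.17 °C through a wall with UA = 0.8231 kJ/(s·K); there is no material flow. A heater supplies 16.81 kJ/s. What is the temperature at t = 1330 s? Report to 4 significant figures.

Lumped-capacitance energy balance: M c_p dT/dt = UA(T_amb − T) + Q̇.
dT/dt = (T_ss − T)/τ with T_ss = T_amb + Q̇/UA = 15.17 + 16.81/0.8231 = 35.5928 °C, τ = M c_p/UA = 217.1·3.534/0.8231 = 932.124 s.
T approaches T_ss exponentially: T(t) = T_ss + (T₀ − T_ss) e^(−t/τ).
T(1330) = 35.5928 + (39.7472)·0.240064 = 45.1347 °C.

45.13 °C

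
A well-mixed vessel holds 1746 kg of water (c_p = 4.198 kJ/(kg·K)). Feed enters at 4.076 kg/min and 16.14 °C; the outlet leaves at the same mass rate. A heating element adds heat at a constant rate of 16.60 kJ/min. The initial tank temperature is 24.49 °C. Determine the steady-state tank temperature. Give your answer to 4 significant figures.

17.11 °C

Heat balance on the well-mixed liquid: M c_p dT/dt = ṁ c_p (T_in − T) + 16.60.
At steady state dT/dt = 0 ⇒ T_ss = T_in + Q̇/(ṁ c_p) = 16.14 + 16.60/(4.076·4.198) = 17.1101 °C.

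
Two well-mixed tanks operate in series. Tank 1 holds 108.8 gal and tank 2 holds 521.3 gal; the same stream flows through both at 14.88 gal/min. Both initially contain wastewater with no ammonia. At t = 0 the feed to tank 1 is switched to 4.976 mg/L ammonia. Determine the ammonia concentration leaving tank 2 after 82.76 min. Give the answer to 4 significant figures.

Each tank obeys Vᵢ dCᵢ/dt = Q(Cᵢ₋₁ − Cᵢ), so τᵢ = Vᵢ/Q.
τ₁ = 108.8/14.88 = 7.31183 min; τ₂ = 521.3/14.88 = 35.0336 min.
Tank 1: C₁ = C_in(1 − e^(−t/τ₁)). Tank 2 (τ₁ ≠ τ₂): C₂ = C_in[1 − (τ₁ e^(−t/τ₁) − τ₂ e^(−t/τ₂))/(τ₁ − τ₂)].
At t = 82.76: e^(−t/τ₁) = 1.21443e-05, e^(−t/τ₂) = 0.0942030.
C₂ = 4.976·[1 − (7.31183·1.21443e-05 − 35.0336·0.0942030)/(-27.7218)] = 4.976·0.880953 = 4.38362 mg/L.

4.384 mg/L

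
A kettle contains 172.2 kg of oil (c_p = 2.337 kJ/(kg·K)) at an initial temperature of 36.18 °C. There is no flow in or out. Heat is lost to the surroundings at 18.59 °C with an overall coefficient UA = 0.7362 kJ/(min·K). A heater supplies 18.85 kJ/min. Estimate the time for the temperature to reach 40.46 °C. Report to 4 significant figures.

M c_p dT/dt = −UA(T − T_amb) + Q̇.
τ = M c_p/UA = 546.633 min; T_ss = T_amb + Q̇/UA = 18.59 + 18.85/0.7362 = 44.1945 °C.
T(t) = T_ss + (T₀ − T_ss)e^(−t/τ); set T = 40.46:
t = −τ ln[(T − T_ss)/(T₀ − T_ss)] = −546.633 · ln(0.465965) = 417.434 min.

417.4 min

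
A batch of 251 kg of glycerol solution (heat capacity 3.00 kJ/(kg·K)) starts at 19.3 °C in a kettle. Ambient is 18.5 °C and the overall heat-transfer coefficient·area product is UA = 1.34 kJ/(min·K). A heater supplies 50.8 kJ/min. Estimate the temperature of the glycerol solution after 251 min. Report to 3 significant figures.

32.7 °C

M c_p dT/dt = −UA(T − T_amb) + Q̇.
dT/dt = (T_ss − T)/τ with T_ss = T_amb + Q̇/UA = 18.5 + 50.8/1.34 = 56.410 °C, τ = M c_p/UA = 251·3.00/1.34 = 561.94 min.
Integrating: T(t) = T_ss + (T₀ − T_ss) e^(−t/τ).
T(251) = 56.410 + (-37.110)·0.63976 = 32.669 °C.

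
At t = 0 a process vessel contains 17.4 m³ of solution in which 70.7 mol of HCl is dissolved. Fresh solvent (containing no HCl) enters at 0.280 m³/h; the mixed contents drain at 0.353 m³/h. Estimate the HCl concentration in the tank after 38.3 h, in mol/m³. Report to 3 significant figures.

Let m(t) be the amount of HCl. Volume: V(t) = V₀ + (Q_in − Q_out) t = 17.4 − 0.073000 t; V(38.3) = 14.604 m³.
No HCl enters, so dm/dt = −Q_out · (m/V).
Separate: dm/m = −Q_out dt/V(t) ⇒ ln(m/m₀) = −(Q_out/(Q_in−Q_out)) ln(V/V₀).
m = m₀ (V₀/V)^(Q_out/(Q_in−Q_out)) = 70.7 × (17.4/14.604)^(-4.8356) = 30.308 mol.
C = m/V = 30.308/14.604 = 2.0753 mol/m³.

2.08 mol/m³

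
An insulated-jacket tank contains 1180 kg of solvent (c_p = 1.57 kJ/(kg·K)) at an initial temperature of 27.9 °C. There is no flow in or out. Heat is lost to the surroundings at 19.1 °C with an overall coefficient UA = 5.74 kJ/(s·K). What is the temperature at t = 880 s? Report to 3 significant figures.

19.7 °C

Lumped-capacitance energy balance: M c_p dT/dt = UA(T_amb − T).
dT/dt = (T_ss − T)/τ with T_ss = T_amb = 19.100 °C, τ = M c_p/UA = 1180·1.57/5.74 = 322.75 s.
Integrating: T(t) = T_ss + (T₀ − T_ss) e^(−t/τ).
T(880) = 19.100 + (8.8000)·0.065445 = 19.676 °C.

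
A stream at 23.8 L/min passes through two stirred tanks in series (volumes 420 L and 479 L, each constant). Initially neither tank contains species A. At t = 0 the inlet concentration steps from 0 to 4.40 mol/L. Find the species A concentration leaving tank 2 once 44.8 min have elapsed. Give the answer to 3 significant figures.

Time constants: τᵢ = Vᵢ/Q for each well-mixed tank.
τ₁ = 420/23.8 = 17.647 min; τ₂ = 479/23.8 = 20.126 min.
Solving the cascade with C₁(0)=C₂(0)=0 gives C₂(t) = C_in[1 − (τ₁ e^(−t/τ₁) − τ₂ e^(−t/τ₂))/(τ₁ − τ₂)].
At t = 44.8: e^(−t/τ₁) = 0.078972, e^(−t/τ₂) = 0.10796.
C₂ = 4.40·[1 − (17.647·0.078972 − 20.126·0.10796)/(-2.4790)] = 4.40·0.68566 = 3.0169 mol/L.

3.02 mol/L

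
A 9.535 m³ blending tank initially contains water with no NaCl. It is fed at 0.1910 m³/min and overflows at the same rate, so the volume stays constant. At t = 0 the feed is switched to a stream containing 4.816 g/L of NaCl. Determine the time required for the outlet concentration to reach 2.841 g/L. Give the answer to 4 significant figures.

Species balance: V dC/dt = Q(C_in − C) ⇒ τ = V/Q = 49.9215 min.
C(t) = C_in + (C₀ − C_in) e^(−t/τ). Set C = 2.841 and solve for t:
e^(−t/τ) = (C − C_in)/(C₀ − C_in) = (2.841 − 4.816)/(0 − 4.816) = 0.410091
t = −τ ln(…) = 49.9215 × 0.891375 = 44.4988 min.

44.50 min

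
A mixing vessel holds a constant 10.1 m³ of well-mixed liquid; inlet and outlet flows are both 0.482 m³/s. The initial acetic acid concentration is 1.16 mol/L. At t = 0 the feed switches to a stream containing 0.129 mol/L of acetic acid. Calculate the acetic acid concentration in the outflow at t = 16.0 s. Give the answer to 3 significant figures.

0.609 mol/L

Mass balance on the solute (V constant): V dC/dt = Q(C_in − C).
Rewrite as dC/dt + C/τ = C_in/τ, τ = V/Q = 20.954 s.
Integrating: C(t) = C_in + (C₀ − C_in) e^(−t/τ).
C(16.0) = 0.129 + (1.16 − 0.129)·e^(−16.0/20.954) = 0.129 + (1.0310)·0.46600 = 0.60945 mol/L.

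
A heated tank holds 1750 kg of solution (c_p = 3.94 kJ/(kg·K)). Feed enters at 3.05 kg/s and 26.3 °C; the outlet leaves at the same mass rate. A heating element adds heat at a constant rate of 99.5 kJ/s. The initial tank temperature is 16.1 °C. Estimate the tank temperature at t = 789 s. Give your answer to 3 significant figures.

29.9 °C

M c_p dT/dt = ṁ c_p (T_in − T) + Q̇.
τ = M/ṁ = 573.77 s; T_ss = T_in + Q̇/(ṁ c_p) = 26.3 + 99.5/(3.05·3.94) = 34.580 °C.
This is linear first-order; T(t) = T_ss + (T₀ − T_ss) e^(−t/τ).
T(789) = 34.580 + (-18.480)·e^(−789/573.77) = 34.580 + (-18.480)·0.25281 = 29.908 °C.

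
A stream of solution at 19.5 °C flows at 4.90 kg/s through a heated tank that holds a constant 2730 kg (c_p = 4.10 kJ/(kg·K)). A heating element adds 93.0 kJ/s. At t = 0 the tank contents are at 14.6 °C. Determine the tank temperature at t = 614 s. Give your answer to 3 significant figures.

M c_p dT/dt = ṁ c_p (T_in − T) + Q̇.
τ = M/ṁ = 557.14 s; T_ss = T_in + Q̇/(ṁ c_p) = 19.5 + 93.0/(4.90·4.10) = 24.129 °C.
Solution: T(t) = T_ss + (T₀ − T_ss) e^(−t/τ).
T(614) = 24.129 + (-9.5292)·e^(−614/557.14) = 24.129 + (-9.5292)·0.33219 = 20.964 °C.

21.0 °C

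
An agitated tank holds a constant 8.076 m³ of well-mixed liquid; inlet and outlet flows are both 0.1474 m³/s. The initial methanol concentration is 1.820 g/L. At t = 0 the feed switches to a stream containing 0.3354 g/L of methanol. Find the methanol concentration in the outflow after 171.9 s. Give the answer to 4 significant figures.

0.3998 g/L

Mass balance on the solute (V constant): V dC/dt = Q(C_in − C).
Rewrite as dC/dt + C/τ = C_in/τ, τ = V/Q = 54.7897 s.
Solution: C(t) = C_in + (C₀ − C_in) e^(−t/τ).
C(171.9) = 0.3354 + (1.820 − 0.3354)·e^(−171.9/54.7897) = 0.3354 + (1.48460)·0.0433932 = 0.399822 g/L.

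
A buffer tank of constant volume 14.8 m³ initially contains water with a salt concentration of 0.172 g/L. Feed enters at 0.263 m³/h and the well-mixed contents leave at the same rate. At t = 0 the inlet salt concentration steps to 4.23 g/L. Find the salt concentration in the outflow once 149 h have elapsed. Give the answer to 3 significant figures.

Accumulation = in − out for the solute gives V dC/dt = Q(C_in − C).
So dC/dt = (C_in − C)/τ with τ = V/Q = 14.8/0.263 = 56.274 h.
Integrating: C(t) = C_in + (C₀ − C_in) e^(−t/τ).
C(149) = 4.23 + (0.172 − 4.23)·e^(−149/56.274) = 4.23 + (-4.0580)·0.070809 = 3.9427 g/L.

3.94 g/L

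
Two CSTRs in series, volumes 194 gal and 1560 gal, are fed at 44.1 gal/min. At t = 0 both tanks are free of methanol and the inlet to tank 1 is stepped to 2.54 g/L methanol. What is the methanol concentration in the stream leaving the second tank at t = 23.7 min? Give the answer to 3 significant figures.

1.06 g/L

Each tank obeys Vᵢ dCᵢ/dt = Q(Cᵢ₋₁ − Cᵢ), so τᵢ = Vᵢ/Q.
τ₁ = 194/44.1 = 4.3991 min; τ₂ = 1560/44.1 = 35.374 min.
Tank 1: C₁ = C_in(1 − e^(−t/τ₁)). Tank 2 (τ₁ ≠ τ₂): C₂ = C_in[1 − (τ₁ e^(−t/τ₁) − τ₂ e^(−t/τ₂))/(τ₁ − τ₂)].
At t = 23.7: e^(−t/τ₁) = 0.0045735, e^(−t/τ₂) = 0.51172.
C₂ = 2.54·[1 − (4.3991·0.0045735 − 35.374·0.51172)/(-30.975)] = 2.54·0.41626 = 1.0573 g/L.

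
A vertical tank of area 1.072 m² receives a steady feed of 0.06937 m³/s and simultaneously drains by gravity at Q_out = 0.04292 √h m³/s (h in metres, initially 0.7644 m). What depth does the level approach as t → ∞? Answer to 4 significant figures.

A dh/dt = Q_in − 0.04292 √h. Steady state requires inflow = outflow:
Q_in = 0.04292 √h_ss ⇒ √h_ss = 0.06937/0.04292 = 1.61626.
h_ss = 1.61626² = 2.61231 m. (Since h₀ = 0.7644 m < h_ss, the level will rise toward this value.)

2.612 m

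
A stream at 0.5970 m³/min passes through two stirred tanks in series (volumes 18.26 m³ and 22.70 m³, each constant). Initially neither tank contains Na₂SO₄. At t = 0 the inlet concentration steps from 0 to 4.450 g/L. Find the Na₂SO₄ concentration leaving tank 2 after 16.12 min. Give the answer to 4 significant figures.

Time constants: τᵢ = Vᵢ/Q for each well-mixed tank.
τ₁ = 18.26/0.5970 = 30.5863 min; τ₂ = 22.70/0.5970 = 38.0235 min.
Tank 1: C₁ = C_in(1 − e^(−t/τ₁)). Tank 2 (τ₁ ≠ τ₂): C₂ = C_in[1 − (τ₁ e^(−t/τ₁) − τ₂ e^(−t/τ₂))/(τ₁ − τ₂)].
At t = 16.12: e^(−t/τ₁) = 0.590353, e^(−t/τ₂) = 0.654457.
C₂ = 4.450·[1 − (30.5863·0.590353 − 38.0235·0.654457)/(-7.43719)] = 4.450·0.0819080 = 0.364491 g/L.

0.3645 g/L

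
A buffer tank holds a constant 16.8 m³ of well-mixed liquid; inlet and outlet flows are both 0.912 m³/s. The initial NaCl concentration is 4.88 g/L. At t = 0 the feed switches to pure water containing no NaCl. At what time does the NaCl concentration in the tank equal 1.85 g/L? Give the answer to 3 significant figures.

17.9 s

Species balance: V dC/dt = Q(C_in − C) ⇒ τ = V/Q = 18.421 s.
C(t) = C_in + (C₀ − C_in) e^(−t/τ). Set C = 1.85 and solve for t:
e^(−t/τ) = (C − C_in)/(C₀ − C_in) = (1.85 − 0)/(4.88 − 0) = 0.37910
t = −τ ln(…) = 18.421 × 0.96996 = 17.868 s.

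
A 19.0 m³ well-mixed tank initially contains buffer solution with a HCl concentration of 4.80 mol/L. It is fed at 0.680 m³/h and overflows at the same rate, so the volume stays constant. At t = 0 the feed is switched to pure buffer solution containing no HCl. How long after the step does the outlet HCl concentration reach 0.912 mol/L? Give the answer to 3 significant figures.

46.4 h

Species balance: V dC/dt = Q(C_in − C) ⇒ τ = V/Q = 27.941 h.
C(t) = C_in + (C₀ − C_in) e^(−t/τ). Set C = 0.912 and solve for t:
e^(−t/τ) = (C − C_in)/(C₀ − C_in) = (0.912 − 0)/(4.80 − 0) = 0.19000
t = −τ ln(…) = 27.941 × 1.6607 = 46.403 h.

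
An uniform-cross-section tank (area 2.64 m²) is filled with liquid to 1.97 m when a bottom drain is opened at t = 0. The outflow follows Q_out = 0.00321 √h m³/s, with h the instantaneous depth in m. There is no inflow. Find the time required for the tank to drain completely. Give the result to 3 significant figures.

2310 s

A dh/dt = −Q_out = −0.00321 √h.
Separate and integrate: 2(√h − √h₀) = −(0.00321/A) t.
Tank is empty when √h = 0: t_empty = 2A√h₀/0.00321.
t_empty = 2·2.64·√1.97/0.00321 = 5.2800·1.4036/0.00321 = 2308.7 s.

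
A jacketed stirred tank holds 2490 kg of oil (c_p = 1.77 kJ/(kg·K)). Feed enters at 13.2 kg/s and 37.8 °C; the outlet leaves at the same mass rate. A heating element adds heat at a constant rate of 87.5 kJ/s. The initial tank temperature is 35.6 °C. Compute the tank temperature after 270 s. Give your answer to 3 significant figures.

M c_p dT/dt = ṁ c_p (T_in − T) + Q̇.
Rearrange: dT/dt = (T_ss − T)/τ with τ = M/ṁ = 188.64 s and T_ss = T_in + Q̇/(ṁ c_p) = 41.545 °C.
This is linear first-order; T(t) = T_ss + (T₀ − T_ss) e^(−t/τ).
T(270) = 41.545 + (-5.9451)·e^(−270/188.64) = 41.545 + (-5.9451)·0.23899 = 40.124 °C.

40.1 °C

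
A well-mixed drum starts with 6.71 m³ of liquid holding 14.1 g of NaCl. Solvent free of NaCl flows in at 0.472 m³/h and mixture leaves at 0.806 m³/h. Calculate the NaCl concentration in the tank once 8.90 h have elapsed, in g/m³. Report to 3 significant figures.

Total volume: dV/dt = Q_in − Q_out = -0.33400 m³/h, so V(t) = 6.71 − 0.33400 t and V(8.90) = 3.7374 m³.
Species balance (pure solvent in): dm/dt = −Q_out · m/V(t).
Separate: dm/m = −Q_out dt/V(t) ⇒ ln(m/m₀) = −(Q_out/(Q_in−Q_out)) ln(V/V₀).
m = m₀ (V₀/V)^(Q_out/(Q_in−Q_out)) = 14.1 × (6.71/3.7374)^(-2.4132) = 3.4348 g.
C = m/V = 3.4348/3.7374 = 0.91904 g/m³.

0.919 g/m³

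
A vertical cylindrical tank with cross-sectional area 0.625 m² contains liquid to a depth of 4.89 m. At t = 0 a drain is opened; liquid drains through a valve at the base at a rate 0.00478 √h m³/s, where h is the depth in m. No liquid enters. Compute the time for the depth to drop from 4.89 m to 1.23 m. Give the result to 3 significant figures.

A dh/dt = −Q_out = −0.00478 √h.
This is separable: 2 d(√h)/dt = −0.00478/A, so √h = √h₀ − (0.00478/(2A)) t.
t = 2A(√h₀ − √h)/0.00478 = 2·0.625·(√4.89 − √1.23)/0.00478
  = 1.2500 × (2.2113 − 1.1091) / 0.00478 = 288.25 s.

288 s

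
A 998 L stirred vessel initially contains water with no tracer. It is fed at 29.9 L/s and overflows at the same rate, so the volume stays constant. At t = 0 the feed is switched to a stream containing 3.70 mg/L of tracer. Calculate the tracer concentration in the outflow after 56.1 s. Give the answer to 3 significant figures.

3.01 mg/L

Accumulation = in − out for the solute gives V dC/dt = Q(C_in − C).
So dC/dt = (C_in − C)/τ with τ = V/Q = 998/29.9 = 33.378 s.
This is linear first-order; C(t) = C_in + (C₀ − C_in) e^(−t/τ).
C(56.1) = 3.70 + (0 − 3.70)·e^(−56.1/33.378) = 3.70 + (-3.7000)·0.18623 = 3.0109 mg/L.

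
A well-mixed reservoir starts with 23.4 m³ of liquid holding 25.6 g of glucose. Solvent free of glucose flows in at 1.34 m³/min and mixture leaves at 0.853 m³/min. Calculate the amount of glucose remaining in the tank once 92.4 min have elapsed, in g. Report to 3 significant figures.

Total volume: dV/dt = Q_in − Q_out = 0.48700 m³/min, so V(t) = 23.4 + 0.48700 t and V(92.4) = 68.399 m³.
Solute balance: dm/dt = 0 − Q_out C = −Q_out m/V(t).
dm/m = −Q_out dt/(V₀ + 0.48700 t); integrating gives ln(m/m₀) = −(Q_out/(Q_in−Q_out)) ln(V/V₀).
m = m₀ (V₀/V)^(Q_out/(Q_in−Q_out)) = 25.6 × (23.4/68.399)^(1.7515) = 3.9112 g.

3.91 g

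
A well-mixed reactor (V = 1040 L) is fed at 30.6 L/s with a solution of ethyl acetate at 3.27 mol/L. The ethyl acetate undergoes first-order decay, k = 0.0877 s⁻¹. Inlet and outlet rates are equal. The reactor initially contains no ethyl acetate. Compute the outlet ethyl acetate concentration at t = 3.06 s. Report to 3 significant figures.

Accumulation = in − out − consumed: V dC/dt = Q C_in − Q C − k V C.
This is linear with rate a = Q/V + k = 0.11712 s⁻¹.
C_ss = Q C_in/(Q + kV) = 0.82147 mol/L; C(t) = C_ss + (C₀ − C_ss) e^(−a t).
C(3.06) = 0.82147 + (-0.82147)·e^(−0.11712·3.06) = 0.82147 + (-0.82147)·0.69880 = 0.24743 mol/L.

0.247 mol/L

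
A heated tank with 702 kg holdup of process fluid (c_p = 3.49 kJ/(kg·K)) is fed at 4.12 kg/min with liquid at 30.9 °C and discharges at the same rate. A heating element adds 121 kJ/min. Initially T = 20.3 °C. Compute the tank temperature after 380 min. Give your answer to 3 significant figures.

37.3 °C

Heat balance on the well-mixed liquid: M c_p dT/dt = ṁ c_p (T_in − T) + 121.
τ = M/ṁ = 170.39 min; T_ss = T_in + Q̇/(ṁ c_p) = 30.9 + 121/(4.12·3.49) = 39.315 °C.
Solution: T(t) = T_ss + (T₀ − T_ss) e^(−t/τ).
T(380) = 39.315 + (-19.015)·e^(−380/170.39) = 39.315 + (-19.015)·0.10751 = 37.271 °C.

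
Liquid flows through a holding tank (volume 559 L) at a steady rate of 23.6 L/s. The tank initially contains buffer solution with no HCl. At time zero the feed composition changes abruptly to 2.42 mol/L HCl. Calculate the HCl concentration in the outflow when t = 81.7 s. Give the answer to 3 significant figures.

Transient balance on the dissolved component: V dC/dt = Q(C_in − C).
So dC/dt = (C_in − C)/τ with τ = V/Q = 559/23.6 = 23.686 s.
This is linear first-order; C(t) = C_in + (C₀ − C_in) e^(−t/τ).
C(81.7) = 2.42 + (0 − 2.42)·e^(−81.7/23.686) = 2.42 + (-2.4200)·0.031770 = 2.3431 mol/L.

2.34 mol/L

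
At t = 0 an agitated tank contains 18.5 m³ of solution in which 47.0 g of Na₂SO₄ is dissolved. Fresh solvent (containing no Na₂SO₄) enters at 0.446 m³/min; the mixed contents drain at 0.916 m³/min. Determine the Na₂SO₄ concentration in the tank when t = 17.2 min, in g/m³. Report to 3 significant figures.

1.47 g/m³

Let m(t) be the amount of Na₂SO₄. Volume: V(t) = V₀ + (Q_in − Q_out) t = 18.5 − 0.47000 t; V(17.2) = 10.416 m³.
Solute balance: dm/dt = 0 − Q_out C = −Q_out m/V(t).
dm/m = −Q_out dt/(V₀ − 0.47000 t); integrating gives ln(m/m₀) = −(Q_out/(Q_in−Q_out)) ln(V/V₀).
m = m₀ (V₀/V)^(Q_out/(Q_in−Q_out)) = 47.0 × (18.5/10.416)^(-1.9489) = 15.342 g.
C = m/V = 15.342/10.416 = 1.4730 g/m³.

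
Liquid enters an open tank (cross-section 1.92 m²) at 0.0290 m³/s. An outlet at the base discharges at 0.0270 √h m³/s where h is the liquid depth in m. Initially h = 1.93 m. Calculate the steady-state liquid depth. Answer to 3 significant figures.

Level balance: A dh/dt = 0.0290 − 0.0270 √h. Setting dh/dt = 0:
Q_in = 0.0270 √h_ss ⇒ √h_ss = 0.0290/0.0270 = 1.0741.
h_ss = 1.0741² = 1.1536 m. (Since h₀ = 1.93 m > h_ss, the level will fall toward this value.)

1.15 m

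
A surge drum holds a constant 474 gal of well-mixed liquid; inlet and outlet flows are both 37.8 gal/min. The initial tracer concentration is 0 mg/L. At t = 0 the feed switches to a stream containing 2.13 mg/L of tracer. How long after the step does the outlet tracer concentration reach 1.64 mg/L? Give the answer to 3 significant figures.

Species balance: V dC/dt = Q(C_in − C) ⇒ τ = V/Q = 12.540 min.
C(t) = C_in + (C₀ − C_in) e^(−t/τ). Set C = 1.64 and solve for t:
e^(−t/τ) = (C − C_in)/(C₀ − C_in) = (1.64 − 2.13)/(0 − 2.13) = 0.23005
t = −τ ln(…) = 12.540 × 1.4695 = 18.427 min.

18.4 min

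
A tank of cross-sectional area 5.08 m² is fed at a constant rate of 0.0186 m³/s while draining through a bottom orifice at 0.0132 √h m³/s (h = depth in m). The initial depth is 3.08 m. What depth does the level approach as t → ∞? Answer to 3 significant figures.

Mass balance (ρ constant): A dh/dt = Q_in − 0.0132 √h. At steady state dh/dt = 0:
Q_in = 0.0132 √h_ss ⇒ √h_ss = 0.0186/0.0132 = 1.4091.
h_ss = 1.4091² = 1.9855 m. (Since h₀ = 3.08 m > h_ss, the level will fall toward this value.)

1.99 m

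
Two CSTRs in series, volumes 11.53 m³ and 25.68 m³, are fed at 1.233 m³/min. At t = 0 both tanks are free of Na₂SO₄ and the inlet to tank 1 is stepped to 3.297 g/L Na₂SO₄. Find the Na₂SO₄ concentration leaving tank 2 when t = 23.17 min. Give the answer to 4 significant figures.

1.555 g/L

Each tank obeys Vᵢ dCᵢ/dt = Q(Cᵢ₋₁ − Cᵢ), so τᵢ = Vᵢ/Q.
τ₁ = 11.53/1.233 = 9.35118 min; τ₂ = 25.68/1.233 = 20.8273 min.
Tank 1: C₁ = C_in(1 − e^(−t/τ₁)). Tank 2 (τ₁ ≠ τ₂): C₂ = C_in[1 − (τ₁ e^(−t/τ₁) − τ₂ e^(−t/τ₂))/(τ₁ − τ₂)].
At t = 23.17: e^(−t/τ₁) = 0.0839307, e^(−t/τ₂) = 0.328741.
C₂ = 3.297·[1 − (9.35118·0.0839307 − 20.8273·0.328741)/(-11.4761)] = 3.297·0.471777 = 1.55545 g/L.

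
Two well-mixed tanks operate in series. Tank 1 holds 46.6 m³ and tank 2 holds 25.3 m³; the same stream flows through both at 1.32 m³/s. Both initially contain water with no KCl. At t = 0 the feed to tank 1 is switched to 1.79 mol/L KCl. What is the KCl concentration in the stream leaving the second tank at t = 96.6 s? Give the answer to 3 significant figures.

Time constants: τᵢ = Vᵢ/Q for each well-mixed tank.
τ₁ = 46.6/1.32 = 35.303 s; τ₂ = 25.3/1.32 = 19.167 s.
Tank 1: C₁ = C_in(1 − e^(−t/τ₁)). Tank 2 (τ₁ ≠ τ₂): C₂ = C_in[1 − (τ₁ e^(−t/τ₁) − τ₂ e^(−t/τ₂))/(τ₁ − τ₂)].
At t = 96.6: e^(−t/τ₁) = 0.064809, e^(−t/τ₂) = 0.0064737.
C₂ = 1.79·[1 − (35.303·0.064809 − 19.167·0.0064737)/(16.136)] = 1.79·0.86590 = 1.5500 mol/L.

1.55 mol/L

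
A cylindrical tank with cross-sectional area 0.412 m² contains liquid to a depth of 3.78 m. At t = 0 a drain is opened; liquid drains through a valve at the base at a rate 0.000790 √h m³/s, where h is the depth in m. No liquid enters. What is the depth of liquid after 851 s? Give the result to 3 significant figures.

A dh/dt = −Q_out = −0.000790 √h.
This is separable: 2 d(√h)/dt = −0.000790/A, so √h = √h₀ − (0.000790/(2A)) t.
√h = √3.78 − 0.000790·851/(2·0.412) = 1.9442 − 0.81589 = 1.1283.
h = 1.1283² = 1.2731 m.

1.27 m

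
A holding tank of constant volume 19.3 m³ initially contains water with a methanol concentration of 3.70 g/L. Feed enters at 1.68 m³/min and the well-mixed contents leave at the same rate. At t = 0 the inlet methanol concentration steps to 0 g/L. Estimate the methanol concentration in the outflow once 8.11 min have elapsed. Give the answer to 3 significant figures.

1.83 g/L

Species balance on the tank: V dC/dt = Q(C_in − C).
Time constant τ = V/Q = 19.3/1.68 = 11.488 min.
This is linear first-order; C(t) = C_in + (C₀ − C_in) e^(−t/τ).
C(8.11) = 0 + (3.70 − 0)·e^(−8.11/11.488) = 0 + (3.7000)·0.49364 = 1.8265 g/L.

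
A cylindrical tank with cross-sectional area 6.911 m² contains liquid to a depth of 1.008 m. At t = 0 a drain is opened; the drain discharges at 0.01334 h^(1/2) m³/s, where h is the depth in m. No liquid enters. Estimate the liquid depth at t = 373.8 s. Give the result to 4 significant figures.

0.4137 m

A dh/dt = −Q_out = −0.01334 √h.
Separate and integrate: 2(√h − √h₀) = −(0.01334/A) t.
√h = √1.008 − 0.01334·373.8/(2·6.911) = 1.00399 − 0.360765 = 0.643227.
h = 0.643227² = 0.413741 m.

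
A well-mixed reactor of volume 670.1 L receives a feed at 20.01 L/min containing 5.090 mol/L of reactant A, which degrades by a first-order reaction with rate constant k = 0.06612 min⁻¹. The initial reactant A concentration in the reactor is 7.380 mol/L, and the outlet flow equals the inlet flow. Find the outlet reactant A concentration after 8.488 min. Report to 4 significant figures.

Accumulation = in − out − consumed: V dC/dt = Q C_in − Q C − k V C.
This is linear with rate a = Q/V + k = 0.0959812 min⁻¹.
C_ss = Q C_in/(Q + kV) = 1.58358 mol/L; C(t) = C_ss + (C₀ − C_ss) e^(−a t).
C(8.488) = 1.58358 + (5.79642)·e^(−0.0959812·8.488) = 1.58358 + (5.79642)·0.442777 = 4.15010 mol/L.

4.150 mol/L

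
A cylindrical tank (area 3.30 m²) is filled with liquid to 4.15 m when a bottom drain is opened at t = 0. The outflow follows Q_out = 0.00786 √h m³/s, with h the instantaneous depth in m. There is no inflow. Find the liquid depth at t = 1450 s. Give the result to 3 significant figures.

With no inflow, A dh/dt = −0.00786 √h.
Separate and integrate: 2(√h − √h₀) = −(0.00786/A) t.
√h = √4.15 − 0.00786·1450/(2·3.30) = 2.0372 − 1.7268 = 0.31034.
h = 0.31034² = 0.096309 m.

0.0963 m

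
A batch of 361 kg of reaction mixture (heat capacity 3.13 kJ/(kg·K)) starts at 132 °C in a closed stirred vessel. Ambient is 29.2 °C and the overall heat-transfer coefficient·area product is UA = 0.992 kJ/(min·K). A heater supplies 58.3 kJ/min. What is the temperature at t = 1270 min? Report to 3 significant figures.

102 °C

M c_p dT/dt = −UA(T − T_amb) + Q̇.
dT/dt = (T_ss − T)/τ with T_ss = T_amb + Q̇/UA = 29.2 + 58.3/0.992 = 87.970 °C, τ = M c_p/UA = 361·3.13/0.992 = 1139.0 min.
T approaches T_ss exponentially: T(t) = T_ss + (T₀ − T_ss) e^(−t/τ).
T(1270) = 87.970 + (44.030)·0.32792 = 102.41 °C.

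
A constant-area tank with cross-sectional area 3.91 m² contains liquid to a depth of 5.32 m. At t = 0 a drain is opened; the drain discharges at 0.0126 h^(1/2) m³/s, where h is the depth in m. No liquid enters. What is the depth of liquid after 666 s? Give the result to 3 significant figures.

1.52 m

Accumulation of liquid (constant cross-section A): A dh/dt = −0.0126 √h.
This is separable: 2 d(√h)/dt = −0.0126/A, so √h = √h₀ − (0.0126/(2A)) t.
√h = √5.32 − 0.0126·666/(2·3.91) = 2.3065 − 1.0731 = 1.2334.
h = 1.2334² = 1.5213 m.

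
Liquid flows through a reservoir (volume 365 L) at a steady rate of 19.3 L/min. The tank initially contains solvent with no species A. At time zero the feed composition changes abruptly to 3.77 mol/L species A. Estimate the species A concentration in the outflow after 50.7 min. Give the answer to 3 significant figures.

Species balance on the tank: V dC/dt = Q(C_in − C).
So dC/dt = (C_in − C)/τ with τ = V/Q = 365/19.3 = 18.912 min.
C approaches C_in exponentially: C(t) = C_in + (C₀ − C_in) e^(−t/τ).
C(50.7) = 3.77 + (0 − 3.77)·e^(−50.7/18.912) = 3.77 + (-3.7700)·0.068505 = 3.5117 mol/L.

3.51 mol/L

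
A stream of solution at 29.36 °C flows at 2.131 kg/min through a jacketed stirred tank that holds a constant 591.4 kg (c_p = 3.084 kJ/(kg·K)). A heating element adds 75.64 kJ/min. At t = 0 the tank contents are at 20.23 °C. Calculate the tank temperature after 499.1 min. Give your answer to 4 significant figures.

Energy balance: M c_p dT/dt = ṁ c_p (T_in − T) + 75.64.
Rearrange: dT/dt = (T_ss − T)/τ with τ = M/ṁ = 277.522 min and T_ss = T_in + Q̇/(ṁ c_p) = 40.8694 °C.
Solution: T(t) = T_ss + (T₀ − T_ss) e^(−t/τ).
T(499.1) = 40.8694 + (-20.6394)·e^(−499.1/277.522) = 40.8694 + (-20.6394)·0.165561 = 37.4523 °C.

37.45 °C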